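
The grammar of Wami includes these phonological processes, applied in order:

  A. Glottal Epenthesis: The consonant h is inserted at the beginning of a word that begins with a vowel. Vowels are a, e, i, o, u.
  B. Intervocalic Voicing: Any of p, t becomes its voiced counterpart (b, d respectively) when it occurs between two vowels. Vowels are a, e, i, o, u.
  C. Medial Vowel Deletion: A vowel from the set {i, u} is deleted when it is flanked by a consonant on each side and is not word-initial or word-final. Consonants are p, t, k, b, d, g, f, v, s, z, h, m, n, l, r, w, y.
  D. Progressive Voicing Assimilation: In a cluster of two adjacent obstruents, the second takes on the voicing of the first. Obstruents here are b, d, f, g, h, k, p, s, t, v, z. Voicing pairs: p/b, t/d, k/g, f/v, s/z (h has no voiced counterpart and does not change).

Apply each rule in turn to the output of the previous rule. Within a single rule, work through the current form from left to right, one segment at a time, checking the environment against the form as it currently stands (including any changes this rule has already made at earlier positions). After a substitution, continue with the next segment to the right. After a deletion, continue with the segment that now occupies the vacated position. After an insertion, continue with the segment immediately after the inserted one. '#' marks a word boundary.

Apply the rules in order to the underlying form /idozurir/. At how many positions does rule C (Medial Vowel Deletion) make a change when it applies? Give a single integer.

A Glottal Epenthesis: [idozurir] → [hidozurir]
B Intervocalic Voicing: no change — [hidozurir]
C Medial Vowel Deletion: [hidozurir] → [hdozrr]
D Progressive Voicing Assimilation: [hdozrr] → [htozrr]
Rule C changed 3 position(s).

3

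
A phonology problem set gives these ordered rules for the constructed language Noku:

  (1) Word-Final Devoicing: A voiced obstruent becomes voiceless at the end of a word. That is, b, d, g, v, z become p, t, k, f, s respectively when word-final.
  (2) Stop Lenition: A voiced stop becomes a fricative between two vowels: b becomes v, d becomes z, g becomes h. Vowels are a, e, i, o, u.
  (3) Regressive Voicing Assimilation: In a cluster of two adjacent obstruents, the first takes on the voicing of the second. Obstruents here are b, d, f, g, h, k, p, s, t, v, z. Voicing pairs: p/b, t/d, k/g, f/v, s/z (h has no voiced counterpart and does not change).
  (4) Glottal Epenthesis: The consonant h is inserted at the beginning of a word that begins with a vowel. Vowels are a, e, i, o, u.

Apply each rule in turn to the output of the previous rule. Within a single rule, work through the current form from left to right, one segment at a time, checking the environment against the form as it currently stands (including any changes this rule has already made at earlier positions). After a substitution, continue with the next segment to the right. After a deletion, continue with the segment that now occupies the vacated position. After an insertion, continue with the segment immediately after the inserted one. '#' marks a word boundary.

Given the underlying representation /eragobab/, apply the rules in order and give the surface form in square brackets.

(1) Word-Final Devoicing: [eragobab] → [eragobap]
(2) Stop Lenition: [eragobap] → [erahovap]
(3) Regressive Voicing Assimilation: no change — [erahovap]
(4) Glottal Epenthesis: [erahovap] → [herahovap]

[herahovap]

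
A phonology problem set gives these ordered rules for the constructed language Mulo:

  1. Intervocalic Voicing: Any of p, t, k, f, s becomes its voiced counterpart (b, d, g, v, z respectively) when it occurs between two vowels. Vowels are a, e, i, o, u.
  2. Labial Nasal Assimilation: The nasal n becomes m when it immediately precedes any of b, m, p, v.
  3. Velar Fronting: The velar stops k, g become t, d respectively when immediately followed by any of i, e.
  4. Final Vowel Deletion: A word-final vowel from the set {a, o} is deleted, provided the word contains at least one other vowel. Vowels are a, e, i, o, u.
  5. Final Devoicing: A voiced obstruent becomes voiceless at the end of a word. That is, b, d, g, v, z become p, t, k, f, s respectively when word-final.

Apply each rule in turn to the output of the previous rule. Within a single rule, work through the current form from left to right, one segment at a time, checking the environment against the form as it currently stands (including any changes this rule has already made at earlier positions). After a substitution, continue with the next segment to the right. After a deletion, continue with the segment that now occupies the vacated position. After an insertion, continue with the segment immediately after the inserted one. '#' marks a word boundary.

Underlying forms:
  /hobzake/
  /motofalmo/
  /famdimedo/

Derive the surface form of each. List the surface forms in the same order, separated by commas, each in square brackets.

[hobzade], [modovalm], [famdimet]

/hobzake/:
  1 Intervocalic Voicing: [hobzake] → [hobzage]
  2 Labial Nasal Assimilation: no change — [hobzage]
  3 Velar Fronting: [hobzage] → [hobzade]
  4 Final Vowel Deletion: no change — [hobzade]
  5 Final Devoicing: no change — [hobzade]
/motofalmo/:
  1 Intervocalic Voicing: [motofalmo] → [modovalmo]
  2 Labial Nasal Assimilation: no change — [modovalmo]
  3 Velar Fronting: no change — [modovalmo]
  4 Final Vowel Deletion: [modovalmo] → [modovalm]
  5 Final Devoicing: no change — [modovalm]
/famdimedo/:
  1 Intervocalic Voicing: no change — [famdimedo]
  2 Labial Nasal Assimilation: no change — [famdimedo]
  3 Velar Fronting: no change — [famdimedo]
  4 Final Vowel Deletion: [famdimedo] → [famdimed]
  5 Final Devoicing: [famdimed] → [famdimet]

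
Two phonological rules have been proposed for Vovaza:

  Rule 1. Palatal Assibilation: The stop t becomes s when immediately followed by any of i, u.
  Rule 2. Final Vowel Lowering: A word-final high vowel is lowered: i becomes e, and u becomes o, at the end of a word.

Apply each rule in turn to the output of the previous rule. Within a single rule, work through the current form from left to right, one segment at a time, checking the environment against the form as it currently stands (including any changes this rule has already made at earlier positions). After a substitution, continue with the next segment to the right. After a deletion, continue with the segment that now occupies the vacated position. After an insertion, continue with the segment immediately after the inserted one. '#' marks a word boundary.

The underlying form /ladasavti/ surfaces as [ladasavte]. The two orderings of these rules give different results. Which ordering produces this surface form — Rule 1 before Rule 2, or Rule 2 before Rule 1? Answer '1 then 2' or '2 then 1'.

2 then 1

Order 1 then 2:
  1 Palatal Assibilation: [ladasavti] → [ladasavsi]
  2 Final Vowel Lowering: [ladasavsi] → [ladasavse]
  result: [ladasavse]
Order 2 then 1:
  2 Final Vowel Lowering: [ladasavti] → [ladasavte]
  1 Palatal Assibilation: no change — [ladasavte]
  result: [ladasavte]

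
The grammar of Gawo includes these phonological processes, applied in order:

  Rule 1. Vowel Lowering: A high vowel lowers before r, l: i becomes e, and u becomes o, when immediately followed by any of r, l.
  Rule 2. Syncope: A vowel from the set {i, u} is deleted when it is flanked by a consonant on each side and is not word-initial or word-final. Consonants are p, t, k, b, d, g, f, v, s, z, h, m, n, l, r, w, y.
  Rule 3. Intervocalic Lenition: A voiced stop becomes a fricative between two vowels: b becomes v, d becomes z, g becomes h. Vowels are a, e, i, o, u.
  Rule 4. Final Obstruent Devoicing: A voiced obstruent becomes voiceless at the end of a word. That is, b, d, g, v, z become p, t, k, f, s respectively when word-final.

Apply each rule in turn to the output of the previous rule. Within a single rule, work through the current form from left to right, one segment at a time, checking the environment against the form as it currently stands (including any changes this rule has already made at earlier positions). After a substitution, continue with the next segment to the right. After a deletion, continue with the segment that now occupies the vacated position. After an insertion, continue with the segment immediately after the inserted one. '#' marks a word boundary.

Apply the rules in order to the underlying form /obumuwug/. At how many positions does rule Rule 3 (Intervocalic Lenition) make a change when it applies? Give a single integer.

Rule 1 Vowel Lowering: no change — [obumuwug]
Rule 2 Syncope: [obumuwug] → [obmwg]
Rule 3 Intervocalic Lenition: no change — [obmwg]
Rule 4 Final Obstruent Devoicing: [obmwg] → [obmwk]
Rule Rule 3 changed 0 position(s).

0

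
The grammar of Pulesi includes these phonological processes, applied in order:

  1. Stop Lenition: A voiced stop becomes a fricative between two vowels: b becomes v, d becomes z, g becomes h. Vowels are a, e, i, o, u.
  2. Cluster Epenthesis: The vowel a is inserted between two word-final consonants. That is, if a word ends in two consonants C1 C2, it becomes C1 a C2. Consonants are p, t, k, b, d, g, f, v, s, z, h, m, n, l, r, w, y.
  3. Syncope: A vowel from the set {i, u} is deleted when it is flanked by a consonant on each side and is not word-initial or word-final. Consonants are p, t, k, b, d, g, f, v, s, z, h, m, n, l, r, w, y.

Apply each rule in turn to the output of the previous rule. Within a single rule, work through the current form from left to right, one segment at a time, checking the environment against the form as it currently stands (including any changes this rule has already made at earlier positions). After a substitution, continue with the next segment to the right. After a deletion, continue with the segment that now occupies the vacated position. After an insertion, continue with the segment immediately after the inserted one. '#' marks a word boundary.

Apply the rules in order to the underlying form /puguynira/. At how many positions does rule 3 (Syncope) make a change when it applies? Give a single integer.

1 Stop Lenition: [puguynira] → [puhuynira]
2 Cluster Epenthesis: no change — [puhuynira]
3 Syncope: [puhuynira] → [phynra]
Rule 3 changed 3 position(s).

3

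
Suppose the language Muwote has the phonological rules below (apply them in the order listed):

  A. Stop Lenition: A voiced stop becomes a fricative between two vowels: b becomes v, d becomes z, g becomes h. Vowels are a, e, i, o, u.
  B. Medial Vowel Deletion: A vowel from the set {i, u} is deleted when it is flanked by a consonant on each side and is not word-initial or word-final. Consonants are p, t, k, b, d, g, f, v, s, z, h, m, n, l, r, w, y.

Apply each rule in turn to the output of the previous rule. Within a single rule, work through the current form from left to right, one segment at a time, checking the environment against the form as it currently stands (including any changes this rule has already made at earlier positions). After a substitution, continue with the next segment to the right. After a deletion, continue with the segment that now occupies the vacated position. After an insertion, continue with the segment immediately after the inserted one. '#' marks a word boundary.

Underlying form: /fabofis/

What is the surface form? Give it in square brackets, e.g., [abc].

[favofs]

A Stop Lenition: [fabofis] → [favofis]
B Medial Vowel Deletion: [favofis] → [favofs]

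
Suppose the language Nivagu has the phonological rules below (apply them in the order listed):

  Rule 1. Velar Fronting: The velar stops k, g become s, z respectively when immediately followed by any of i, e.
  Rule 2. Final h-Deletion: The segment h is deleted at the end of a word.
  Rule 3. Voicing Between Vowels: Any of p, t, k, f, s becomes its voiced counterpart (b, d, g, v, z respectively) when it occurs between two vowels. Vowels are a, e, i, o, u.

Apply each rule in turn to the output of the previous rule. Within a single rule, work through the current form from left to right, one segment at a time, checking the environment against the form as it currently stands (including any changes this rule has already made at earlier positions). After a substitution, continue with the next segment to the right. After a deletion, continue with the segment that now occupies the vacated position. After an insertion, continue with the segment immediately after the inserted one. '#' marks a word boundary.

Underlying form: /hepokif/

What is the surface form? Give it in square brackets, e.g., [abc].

Rule 1 Velar Fronting: [hepokif] → [heposif]
Rule 2 Final h-Deletion: no change — [heposif]
Rule 3 Voicing Between Vowels: [heposif] → [hebozif]

[hebozif]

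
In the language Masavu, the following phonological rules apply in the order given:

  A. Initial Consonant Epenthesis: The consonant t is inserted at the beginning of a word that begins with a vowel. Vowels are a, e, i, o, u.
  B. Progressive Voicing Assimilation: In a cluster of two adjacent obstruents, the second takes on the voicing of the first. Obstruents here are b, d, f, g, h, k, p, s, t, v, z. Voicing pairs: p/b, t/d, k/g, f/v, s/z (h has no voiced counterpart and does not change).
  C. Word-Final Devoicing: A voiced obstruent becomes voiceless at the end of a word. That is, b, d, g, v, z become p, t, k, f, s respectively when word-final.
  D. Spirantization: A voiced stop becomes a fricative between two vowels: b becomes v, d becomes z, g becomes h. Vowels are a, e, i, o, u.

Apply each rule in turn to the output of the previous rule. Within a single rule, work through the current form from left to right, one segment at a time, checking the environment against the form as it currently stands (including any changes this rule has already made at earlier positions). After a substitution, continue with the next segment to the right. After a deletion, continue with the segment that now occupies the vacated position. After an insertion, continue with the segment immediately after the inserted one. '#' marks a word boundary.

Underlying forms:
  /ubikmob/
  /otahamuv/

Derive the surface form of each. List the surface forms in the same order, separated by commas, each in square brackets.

[tuvikmop], [totahamuf]

/ubikmob/:
  A Initial Consonant Epenthesis: [ubikmob] → [tubikmob]
  B Progressive Voicing Assimilation: no change — [tubikmob]
  C Word-Final Devoicing: [tubikmob] → [tubikmop]
  D Spirantization: [tubikmop] → [tuvikmop]
/otahamuv/:
  A Initial Consonant Epenthesis: [otahamuv] → [totahamuv]
  B Progressive Voicing Assimilation: no change — [totahamuv]
  C Word-Final Devoicing: [totahamuv] → [totahamuf]
  D Spirantization: no change — [totahamuf]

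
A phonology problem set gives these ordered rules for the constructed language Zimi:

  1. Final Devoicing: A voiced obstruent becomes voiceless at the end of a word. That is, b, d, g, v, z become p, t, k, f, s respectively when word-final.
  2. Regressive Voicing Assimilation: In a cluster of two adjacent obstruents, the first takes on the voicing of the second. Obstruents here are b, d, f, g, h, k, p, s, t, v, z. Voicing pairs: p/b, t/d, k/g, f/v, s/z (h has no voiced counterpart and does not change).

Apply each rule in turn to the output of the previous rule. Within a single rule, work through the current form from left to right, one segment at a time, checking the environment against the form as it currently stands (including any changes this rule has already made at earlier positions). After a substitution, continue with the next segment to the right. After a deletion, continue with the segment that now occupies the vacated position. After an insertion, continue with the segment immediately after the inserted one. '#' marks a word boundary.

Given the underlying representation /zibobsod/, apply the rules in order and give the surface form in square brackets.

1 Final Devoicing: [zibobsod] → [zibobsot]
2 Regressive Voicing Assimilation: [zibobsot] → [zibopsot]

[zibopsot]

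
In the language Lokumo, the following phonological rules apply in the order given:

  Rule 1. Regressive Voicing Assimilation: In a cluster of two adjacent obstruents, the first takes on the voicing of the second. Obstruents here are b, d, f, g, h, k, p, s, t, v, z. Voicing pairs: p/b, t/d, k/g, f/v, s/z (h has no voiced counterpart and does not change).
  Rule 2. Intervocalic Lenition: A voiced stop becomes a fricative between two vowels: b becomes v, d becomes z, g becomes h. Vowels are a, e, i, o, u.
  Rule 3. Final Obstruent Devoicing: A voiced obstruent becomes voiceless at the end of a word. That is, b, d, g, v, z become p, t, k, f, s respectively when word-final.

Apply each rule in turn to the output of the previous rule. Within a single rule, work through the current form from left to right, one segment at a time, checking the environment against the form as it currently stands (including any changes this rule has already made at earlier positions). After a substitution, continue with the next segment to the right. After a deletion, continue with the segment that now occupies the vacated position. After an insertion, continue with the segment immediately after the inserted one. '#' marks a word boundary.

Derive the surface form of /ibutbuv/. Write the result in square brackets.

Rule 1 Regressive Voicing Assimilation: [ibutbuv] → [ibudbuv]
Rule 2 Intervocalic Lenition: [ibudbuv] → [ivudbuv]
Rule 3 Final Obstruent Devoicing: [ivudbuv] → [ivudbuf]

[ivudbuf]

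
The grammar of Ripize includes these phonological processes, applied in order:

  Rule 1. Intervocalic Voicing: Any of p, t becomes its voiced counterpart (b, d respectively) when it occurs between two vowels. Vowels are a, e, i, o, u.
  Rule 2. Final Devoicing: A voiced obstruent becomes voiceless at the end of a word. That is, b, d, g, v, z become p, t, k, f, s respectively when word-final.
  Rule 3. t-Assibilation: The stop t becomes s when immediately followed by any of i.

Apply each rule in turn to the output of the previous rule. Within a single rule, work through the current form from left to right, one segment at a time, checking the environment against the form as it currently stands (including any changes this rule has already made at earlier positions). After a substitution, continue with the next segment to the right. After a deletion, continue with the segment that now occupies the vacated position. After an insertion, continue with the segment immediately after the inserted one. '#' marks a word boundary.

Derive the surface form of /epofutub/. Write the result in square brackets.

[ebofudup]

Rule 1 Intervocalic Voicing: [epofutub] → [ebofudub]
Rule 2 Final Devoicing: [ebofudub] → [ebofudup]
Rule 3 t-Assibilation: no change — [ebofudup]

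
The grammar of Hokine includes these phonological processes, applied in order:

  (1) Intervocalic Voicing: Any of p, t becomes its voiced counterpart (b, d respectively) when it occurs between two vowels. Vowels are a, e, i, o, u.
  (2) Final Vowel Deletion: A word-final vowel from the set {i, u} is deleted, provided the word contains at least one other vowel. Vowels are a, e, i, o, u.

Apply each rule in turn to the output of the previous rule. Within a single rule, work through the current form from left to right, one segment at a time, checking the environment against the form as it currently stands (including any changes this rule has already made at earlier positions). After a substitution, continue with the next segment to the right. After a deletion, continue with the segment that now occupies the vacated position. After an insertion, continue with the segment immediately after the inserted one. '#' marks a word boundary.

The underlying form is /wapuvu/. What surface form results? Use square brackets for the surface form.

[wabuv]

(1) Intervocalic Voicing: [wapuvu] → [wabuvu]
(2) Final Vowel Deletion: [wabuvu] → [wabuv]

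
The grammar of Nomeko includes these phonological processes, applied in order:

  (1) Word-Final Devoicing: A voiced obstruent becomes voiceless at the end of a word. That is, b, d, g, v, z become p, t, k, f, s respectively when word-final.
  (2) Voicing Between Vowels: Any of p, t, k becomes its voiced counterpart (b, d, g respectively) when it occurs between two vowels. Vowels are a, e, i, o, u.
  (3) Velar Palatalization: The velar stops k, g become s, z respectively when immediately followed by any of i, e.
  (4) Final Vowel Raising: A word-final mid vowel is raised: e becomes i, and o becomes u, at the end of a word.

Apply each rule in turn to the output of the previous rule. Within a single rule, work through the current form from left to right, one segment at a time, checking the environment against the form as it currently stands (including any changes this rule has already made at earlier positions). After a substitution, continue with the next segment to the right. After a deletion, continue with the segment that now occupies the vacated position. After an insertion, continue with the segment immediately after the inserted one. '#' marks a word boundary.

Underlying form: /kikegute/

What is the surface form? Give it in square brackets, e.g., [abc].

(1) Word-Final Devoicing: no change — [kikegute]
(2) Voicing Between Vowels: [kikegute] → [kigegude]
(3) Velar Palatalization: [kigegude] → [sizegude]
(4) Final Vowel Raising: [sizegude] → [sizegudi]

[sizegudi]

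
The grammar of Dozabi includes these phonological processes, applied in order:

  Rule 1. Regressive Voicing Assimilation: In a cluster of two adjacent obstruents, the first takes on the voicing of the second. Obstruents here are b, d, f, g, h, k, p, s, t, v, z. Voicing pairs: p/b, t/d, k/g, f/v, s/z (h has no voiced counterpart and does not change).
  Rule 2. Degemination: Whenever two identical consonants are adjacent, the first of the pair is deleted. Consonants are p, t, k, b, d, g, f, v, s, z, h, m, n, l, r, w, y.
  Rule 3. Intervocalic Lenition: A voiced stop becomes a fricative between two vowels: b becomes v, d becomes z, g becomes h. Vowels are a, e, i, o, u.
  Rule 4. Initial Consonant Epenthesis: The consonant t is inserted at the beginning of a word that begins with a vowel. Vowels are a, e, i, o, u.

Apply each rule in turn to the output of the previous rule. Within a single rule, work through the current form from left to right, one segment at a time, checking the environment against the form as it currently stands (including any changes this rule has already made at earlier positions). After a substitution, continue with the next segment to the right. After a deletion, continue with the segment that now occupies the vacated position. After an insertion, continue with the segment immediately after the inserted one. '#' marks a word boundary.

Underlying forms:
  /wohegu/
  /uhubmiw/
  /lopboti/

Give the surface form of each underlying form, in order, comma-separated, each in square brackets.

[wohehu], [tuhubmiw], [lovoti]

/wohegu/:
  Rule 1 Regressive Voicing Assimilation: no change — [wohegu]
  Rule 2 Degemination: no change — [wohegu]
  Rule 3 Intervocalic Lenition: [wohegu] → [wohehu]
  Rule 4 Initial Consonant Epenthesis: no change — [wohehu]
/uhubmiw/:
  Rule 1 Regressive Voicing Assimilation: no change — [uhubmiw]
  Rule 2 Degemination: no change — [uhubmiw]
  Rule 3 Intervocalic Lenition: no change — [uhubmiw]
  Rule 4 Initial Consonant Epenthesis: [uhubmiw] → [tuhubmiw]
/lopboti/:
  Rule 1 Regressive Voicing Assimilation: [lopboti] → [lobboti]
  Rule 2 Degemination: [lobboti] → [loboti]
  Rule 3 Intervocalic Lenition: [loboti] → [lovoti]
  Rule 4 Initial Consonant Epenthesis: no change — [lovoti]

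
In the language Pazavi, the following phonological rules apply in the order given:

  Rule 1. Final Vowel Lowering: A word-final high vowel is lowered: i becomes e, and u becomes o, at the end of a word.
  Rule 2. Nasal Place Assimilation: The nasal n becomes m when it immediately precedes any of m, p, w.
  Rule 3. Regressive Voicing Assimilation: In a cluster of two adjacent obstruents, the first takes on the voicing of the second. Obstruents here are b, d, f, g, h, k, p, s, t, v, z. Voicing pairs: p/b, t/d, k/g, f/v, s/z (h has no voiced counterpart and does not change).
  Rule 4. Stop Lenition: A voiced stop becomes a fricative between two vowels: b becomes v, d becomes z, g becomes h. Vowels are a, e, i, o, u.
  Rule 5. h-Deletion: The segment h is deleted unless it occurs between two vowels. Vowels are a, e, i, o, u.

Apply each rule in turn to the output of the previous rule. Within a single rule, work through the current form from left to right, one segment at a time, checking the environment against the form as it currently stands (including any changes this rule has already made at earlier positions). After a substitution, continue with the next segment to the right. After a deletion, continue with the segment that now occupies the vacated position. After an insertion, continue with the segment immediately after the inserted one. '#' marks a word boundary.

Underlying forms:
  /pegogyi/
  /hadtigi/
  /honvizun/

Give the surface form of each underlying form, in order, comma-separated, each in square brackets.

[pehogye], [attihe], [onvizun]

/pegogyi/:
  Rule 1 Final Vowel Lowering: [pegogyi] → [pegogye]
  Rule 2 Nasal Place Assimilation: no change — [pegogye]
  Rule 3 Regressive Voicing Assimilation: no change — [pegogye]
  Rule 4 Stop Lenition: [pegogye] → [pehogye]
  Rule 5 h-Deletion: no change — [pehogye]
/hadtigi/:
  Rule 1 Final Vowel Lowering: [hadtigi] → [hadtige]
  Rule 2 Nasal Place Assimilation: no change — [hadtige]
  Rule 3 Regressive Voicing Assimilation: [hadtige] → [hattige]
  Rule 4 Stop Lenition: [hattige] → [hattihe]
  Rule 5 h-Deletion: [hattihe] → [attihe]
/honvizun/:
  Rule 1 Final Vowel Lowering: no change — [honvizun]
  Rule 2 Nasal Place Assimilation: no change — [honvizun]
  Rule 3 Regressive Voicing Assimilation: no change — [honvizun]
  Rule 4 Stop Lenition: no change — [honvizun]
  Rule 5 h-Deletion: [honvizun] → [onvizun]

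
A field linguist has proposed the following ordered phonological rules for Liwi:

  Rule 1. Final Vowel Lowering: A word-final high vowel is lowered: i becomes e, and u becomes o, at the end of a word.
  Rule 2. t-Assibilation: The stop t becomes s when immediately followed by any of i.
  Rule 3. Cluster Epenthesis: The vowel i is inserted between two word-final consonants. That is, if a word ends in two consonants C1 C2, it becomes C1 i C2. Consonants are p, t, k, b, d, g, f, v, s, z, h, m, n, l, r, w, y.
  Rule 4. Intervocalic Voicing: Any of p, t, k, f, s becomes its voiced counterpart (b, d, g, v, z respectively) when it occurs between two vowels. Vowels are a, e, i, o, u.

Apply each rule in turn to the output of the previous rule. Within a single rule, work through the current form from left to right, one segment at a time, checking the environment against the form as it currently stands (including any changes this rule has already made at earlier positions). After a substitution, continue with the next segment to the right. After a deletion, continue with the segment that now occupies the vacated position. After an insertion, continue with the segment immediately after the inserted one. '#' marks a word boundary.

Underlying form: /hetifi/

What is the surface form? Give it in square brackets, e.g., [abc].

Rule 1 Final Vowel Lowering: [hetifi] → [hetife]
Rule 2 t-Assibilation: [hetife] → [hesife]
Rule 3 Cluster Epenthesis: no change — [hesife]
Rule 4 Intervocalic Voicing: [hesife] → [hezive]

[hezive]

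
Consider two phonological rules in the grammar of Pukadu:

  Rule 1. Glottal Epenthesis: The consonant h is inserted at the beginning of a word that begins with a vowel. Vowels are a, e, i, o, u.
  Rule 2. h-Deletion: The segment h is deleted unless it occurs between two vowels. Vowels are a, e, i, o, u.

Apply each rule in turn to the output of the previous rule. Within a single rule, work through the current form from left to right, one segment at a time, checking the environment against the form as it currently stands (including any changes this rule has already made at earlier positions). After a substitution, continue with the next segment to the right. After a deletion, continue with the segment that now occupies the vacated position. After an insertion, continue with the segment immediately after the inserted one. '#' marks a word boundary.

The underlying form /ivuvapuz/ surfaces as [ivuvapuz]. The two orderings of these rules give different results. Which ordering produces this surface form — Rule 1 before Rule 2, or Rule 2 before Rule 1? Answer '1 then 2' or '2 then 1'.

Order 1 then 2:
  1 Glottal Epenthesis: [ivuvapuz] → [hivuvapuz]
  2 h-Deletion: [hivuvapuz] → [ivuvapuz]
  result: [ivuvapuz]
Order 2 then 1:
  2 h-Deletion: no change — [ivuvapuz]
  1 Glottal Epenthesis: [ivuvapuz] → [hivuvapuz]
  result: [hivuvapuz]

1 then 2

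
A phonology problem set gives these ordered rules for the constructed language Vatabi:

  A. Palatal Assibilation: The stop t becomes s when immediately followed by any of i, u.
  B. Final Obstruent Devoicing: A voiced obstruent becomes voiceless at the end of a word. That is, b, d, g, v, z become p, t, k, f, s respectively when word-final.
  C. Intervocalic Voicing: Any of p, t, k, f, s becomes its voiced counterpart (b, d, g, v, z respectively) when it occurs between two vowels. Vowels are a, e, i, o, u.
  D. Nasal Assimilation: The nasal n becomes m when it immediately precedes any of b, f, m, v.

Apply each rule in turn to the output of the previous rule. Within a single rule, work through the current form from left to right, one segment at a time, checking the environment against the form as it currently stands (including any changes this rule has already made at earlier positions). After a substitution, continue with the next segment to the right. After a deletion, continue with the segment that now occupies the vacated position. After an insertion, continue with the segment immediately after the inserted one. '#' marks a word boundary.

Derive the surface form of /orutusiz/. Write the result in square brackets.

A Palatal Assibilation: [orutusiz] → [orususiz]
B Final Obstruent Devoicing: [orususiz] → [orususis]
C Intervocalic Voicing: [orususis] → [oruzuzis]
D Nasal Assimilation: no change — [oruzuzis]

[oruzuzis]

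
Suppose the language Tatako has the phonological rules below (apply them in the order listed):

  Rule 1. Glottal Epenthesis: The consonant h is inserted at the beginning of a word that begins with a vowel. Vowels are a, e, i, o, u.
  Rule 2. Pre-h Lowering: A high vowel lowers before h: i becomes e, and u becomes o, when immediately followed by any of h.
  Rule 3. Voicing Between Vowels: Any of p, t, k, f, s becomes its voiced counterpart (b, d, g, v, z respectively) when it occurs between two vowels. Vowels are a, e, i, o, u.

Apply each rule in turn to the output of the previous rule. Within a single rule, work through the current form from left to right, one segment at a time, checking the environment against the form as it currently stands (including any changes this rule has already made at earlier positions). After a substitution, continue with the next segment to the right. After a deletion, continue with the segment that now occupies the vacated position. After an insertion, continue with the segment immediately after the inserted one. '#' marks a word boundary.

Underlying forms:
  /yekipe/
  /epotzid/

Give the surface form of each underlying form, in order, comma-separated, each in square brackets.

[yegibe], [hebotzid]

/yekipe/:
  Rule 1 Glottal Epenthesis: no change — [yekipe]
  Rule 2 Pre-h Lowering: no change — [yekipe]
  Rule 3 Voicing Between Vowels: [yekipe] → [yegibe]
/epotzid/:
  Rule 1 Glottal Epenthesis: [epotzid] → [hepotzid]
  Rule 2 Pre-h Lowering: no change — [hepotzid]
  Rule 3 Voicing Between Vowels: [hepotzid] → [hebotzid]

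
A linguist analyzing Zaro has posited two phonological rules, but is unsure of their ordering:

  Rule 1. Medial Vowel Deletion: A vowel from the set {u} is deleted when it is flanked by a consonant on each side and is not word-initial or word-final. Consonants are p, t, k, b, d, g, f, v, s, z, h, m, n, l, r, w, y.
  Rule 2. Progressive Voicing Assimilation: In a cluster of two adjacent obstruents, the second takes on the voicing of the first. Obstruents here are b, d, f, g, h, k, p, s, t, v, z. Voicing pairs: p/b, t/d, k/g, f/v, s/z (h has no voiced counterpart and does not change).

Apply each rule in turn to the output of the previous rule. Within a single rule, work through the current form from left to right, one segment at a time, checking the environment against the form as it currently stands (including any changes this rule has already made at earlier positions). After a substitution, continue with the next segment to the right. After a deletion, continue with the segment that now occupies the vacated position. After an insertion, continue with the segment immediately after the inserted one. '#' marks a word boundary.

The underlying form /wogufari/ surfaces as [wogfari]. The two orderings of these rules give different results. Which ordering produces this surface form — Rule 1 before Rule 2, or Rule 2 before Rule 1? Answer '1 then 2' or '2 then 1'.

Order 1 then 2:
  1 Medial Vowel Deletion: [wogufari] → [wogfari]
  2 Progressive Voicing Assimilation: [wogfari] → [wogvari]
  result: [wogvari]
Order 2 then 1:
  2 Progressive Voicing Assimilation: no change — [wogufari]
  1 Medial Vowel Deletion: [wogufari] → [wogfari]
  result: [wogfari]

2 then 1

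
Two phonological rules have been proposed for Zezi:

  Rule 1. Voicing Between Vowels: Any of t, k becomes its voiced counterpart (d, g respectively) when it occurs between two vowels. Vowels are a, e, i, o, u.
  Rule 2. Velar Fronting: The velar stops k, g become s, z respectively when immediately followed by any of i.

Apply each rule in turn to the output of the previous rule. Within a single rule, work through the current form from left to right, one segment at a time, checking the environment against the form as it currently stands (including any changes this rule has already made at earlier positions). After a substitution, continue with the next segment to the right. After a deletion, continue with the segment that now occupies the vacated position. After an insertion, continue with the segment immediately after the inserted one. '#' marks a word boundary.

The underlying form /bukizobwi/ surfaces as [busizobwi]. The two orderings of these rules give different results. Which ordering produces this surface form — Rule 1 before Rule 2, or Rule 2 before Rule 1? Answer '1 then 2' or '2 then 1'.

2 then 1

Order 1 then 2:
  1 Voicing Between Vowels: [bukizobwi] → [bugizobwi]
  2 Velar Fronting: [bugizobwi] → [buzizobwi]
  result: [buzizobwi]
Order 2 then 1:
  2 Velar Fronting: [bukizobwi] → [busizobwi]
  1 Voicing Between Vowels: no change — [busizobwi]
  result: [busizobwi]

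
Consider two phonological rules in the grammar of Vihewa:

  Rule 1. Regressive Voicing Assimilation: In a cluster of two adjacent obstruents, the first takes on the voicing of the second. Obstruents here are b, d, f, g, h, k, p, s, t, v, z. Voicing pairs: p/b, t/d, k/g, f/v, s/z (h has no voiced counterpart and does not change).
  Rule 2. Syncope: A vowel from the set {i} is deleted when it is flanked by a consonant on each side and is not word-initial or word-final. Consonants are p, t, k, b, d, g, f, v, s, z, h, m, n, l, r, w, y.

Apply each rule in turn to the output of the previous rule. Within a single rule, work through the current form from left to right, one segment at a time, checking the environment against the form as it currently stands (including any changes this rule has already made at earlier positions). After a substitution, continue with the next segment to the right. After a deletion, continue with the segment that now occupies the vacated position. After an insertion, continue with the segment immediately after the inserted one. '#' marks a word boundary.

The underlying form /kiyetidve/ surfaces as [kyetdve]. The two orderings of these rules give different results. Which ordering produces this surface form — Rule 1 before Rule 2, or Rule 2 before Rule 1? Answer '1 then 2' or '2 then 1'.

Order 1 then 2:
  1 Regressive Voicing Assimilation: no change — [kiyetidve]
  2 Syncope: [kiyetidve] → [kyetdve]
  result: [kyetdve]
Order 2 then 1:
  2 Syncope: [kiyetidve] → [kyetdve]
  1 Regressive Voicing Assimilation: [kyetdve] → [kyeddve]
  result: [kyeddve]

1 then 2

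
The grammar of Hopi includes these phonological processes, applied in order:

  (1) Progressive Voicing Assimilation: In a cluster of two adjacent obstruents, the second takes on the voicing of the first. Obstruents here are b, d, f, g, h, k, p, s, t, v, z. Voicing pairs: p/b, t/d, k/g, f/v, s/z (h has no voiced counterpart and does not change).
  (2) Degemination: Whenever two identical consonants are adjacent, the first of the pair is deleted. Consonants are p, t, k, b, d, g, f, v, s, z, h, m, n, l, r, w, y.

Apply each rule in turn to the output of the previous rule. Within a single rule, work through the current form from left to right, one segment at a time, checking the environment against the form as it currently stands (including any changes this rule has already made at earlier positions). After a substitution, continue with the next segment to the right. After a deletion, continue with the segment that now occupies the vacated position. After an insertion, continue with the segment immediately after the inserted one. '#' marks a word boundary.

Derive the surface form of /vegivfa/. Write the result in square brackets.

[vegiva]

(1) Progressive Voicing Assimilation: [vegivfa] → [vegivva]
(2) Degemination: [vegivva] → [vegiva]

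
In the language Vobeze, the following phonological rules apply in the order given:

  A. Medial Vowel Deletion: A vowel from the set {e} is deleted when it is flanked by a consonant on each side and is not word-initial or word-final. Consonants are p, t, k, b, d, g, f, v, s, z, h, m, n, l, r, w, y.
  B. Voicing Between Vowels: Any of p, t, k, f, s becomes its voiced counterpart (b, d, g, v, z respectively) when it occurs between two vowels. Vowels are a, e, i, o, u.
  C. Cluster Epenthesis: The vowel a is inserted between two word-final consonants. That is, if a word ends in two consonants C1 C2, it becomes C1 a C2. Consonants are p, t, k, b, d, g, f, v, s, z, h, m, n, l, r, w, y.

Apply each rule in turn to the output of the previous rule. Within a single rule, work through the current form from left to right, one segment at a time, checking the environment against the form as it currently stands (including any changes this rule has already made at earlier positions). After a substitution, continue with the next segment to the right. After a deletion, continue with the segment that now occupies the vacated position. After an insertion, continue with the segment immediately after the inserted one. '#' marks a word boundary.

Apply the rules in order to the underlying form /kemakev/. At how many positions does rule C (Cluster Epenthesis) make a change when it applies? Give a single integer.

1

A Medial Vowel Deletion: [kemakev] → [kmakv]
B Voicing Between Vowels: no change — [kmakv]
C Cluster Epenthesis: [kmakv] → [kmakav]
Rule C changed 1 position(s).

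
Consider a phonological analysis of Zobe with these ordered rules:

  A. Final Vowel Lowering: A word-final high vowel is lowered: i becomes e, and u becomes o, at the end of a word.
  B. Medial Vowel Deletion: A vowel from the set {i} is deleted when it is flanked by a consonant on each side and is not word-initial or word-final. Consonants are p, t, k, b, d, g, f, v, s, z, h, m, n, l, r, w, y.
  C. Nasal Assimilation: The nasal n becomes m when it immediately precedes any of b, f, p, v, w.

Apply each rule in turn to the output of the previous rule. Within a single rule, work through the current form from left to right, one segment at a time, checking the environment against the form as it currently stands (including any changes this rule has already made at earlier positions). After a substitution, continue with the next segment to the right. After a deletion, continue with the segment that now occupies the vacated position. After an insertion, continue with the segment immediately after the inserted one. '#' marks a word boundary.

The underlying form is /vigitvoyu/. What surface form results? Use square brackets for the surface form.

[vgtvoyo]

A Final Vowel Lowering: [vigitvoyu] → [vigitvoyo]
B Medial Vowel Deletion: [vigitvoyo] → [vgtvoyo]
C Nasal Assimilation: no change — [vgtvoyo]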